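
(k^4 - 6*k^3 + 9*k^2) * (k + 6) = k^5 - 27*k^3 + 54*k^2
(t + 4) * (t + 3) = t^2 + 7*t + 12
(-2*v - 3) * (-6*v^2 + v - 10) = 12*v^3 + 16*v^2 + 17*v + 30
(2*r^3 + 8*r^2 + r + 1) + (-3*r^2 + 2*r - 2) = 2*r^3 + 5*r^2 + 3*r - 1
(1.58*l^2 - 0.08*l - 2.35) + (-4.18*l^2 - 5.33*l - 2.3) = -2.6*l^2 - 5.41*l - 4.65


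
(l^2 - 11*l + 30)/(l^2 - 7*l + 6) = (l - 5)/(l - 1)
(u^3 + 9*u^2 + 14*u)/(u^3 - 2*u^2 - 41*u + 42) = u*(u^2 + 9*u + 14)/(u^3 - 2*u^2 - 41*u + 42)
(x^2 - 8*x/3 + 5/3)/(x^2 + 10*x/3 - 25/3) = (x - 1)/(x + 5)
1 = 1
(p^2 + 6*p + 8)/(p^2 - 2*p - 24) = (p + 2)/(p - 6)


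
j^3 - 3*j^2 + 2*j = j*(j - 2)*(j - 1)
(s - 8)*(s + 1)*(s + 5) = s^3 - 2*s^2 - 43*s - 40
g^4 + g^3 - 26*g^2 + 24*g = g*(g - 4)*(g - 1)*(g + 6)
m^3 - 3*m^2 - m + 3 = (m - 3)*(m - 1)*(m + 1)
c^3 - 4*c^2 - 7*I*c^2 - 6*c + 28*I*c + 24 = (c - 4)*(c - 6*I)*(c - I)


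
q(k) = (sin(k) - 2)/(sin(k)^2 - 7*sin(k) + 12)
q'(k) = (-2*sin(k)*cos(k) + 7*cos(k))*(sin(k) - 2)/(sin(k)^2 - 7*sin(k) + 12)^2 + cos(k)/(sin(k)^2 - 7*sin(k) + 12) = (4*sin(k) + cos(k)^2 - 3)*cos(k)/(sin(k)^2 - 7*sin(k) + 12)^2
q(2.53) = -0.17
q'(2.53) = 0.00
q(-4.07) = -0.17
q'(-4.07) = -0.01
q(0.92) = -0.17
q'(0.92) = 0.01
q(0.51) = -0.17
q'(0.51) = -0.00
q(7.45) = -0.17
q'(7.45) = 0.01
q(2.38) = -0.17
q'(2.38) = -0.00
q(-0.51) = -0.16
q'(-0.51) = -0.01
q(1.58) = -0.17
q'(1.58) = -0.00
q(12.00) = -0.16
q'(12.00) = -0.01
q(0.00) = -0.17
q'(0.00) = -0.01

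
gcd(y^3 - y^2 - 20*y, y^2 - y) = y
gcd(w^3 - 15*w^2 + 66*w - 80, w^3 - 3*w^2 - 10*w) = w - 5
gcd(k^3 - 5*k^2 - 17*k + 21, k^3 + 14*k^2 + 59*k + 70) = 1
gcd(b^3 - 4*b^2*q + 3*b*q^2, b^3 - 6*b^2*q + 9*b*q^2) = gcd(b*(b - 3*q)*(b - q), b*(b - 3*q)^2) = -b^2 + 3*b*q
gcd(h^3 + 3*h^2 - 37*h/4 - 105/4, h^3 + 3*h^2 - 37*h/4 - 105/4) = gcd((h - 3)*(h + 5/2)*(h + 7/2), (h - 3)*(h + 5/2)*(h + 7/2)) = h^3 + 3*h^2 - 37*h/4 - 105/4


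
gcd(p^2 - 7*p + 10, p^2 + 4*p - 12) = p - 2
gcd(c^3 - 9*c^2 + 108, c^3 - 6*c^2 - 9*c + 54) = c^2 - 3*c - 18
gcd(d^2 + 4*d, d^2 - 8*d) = d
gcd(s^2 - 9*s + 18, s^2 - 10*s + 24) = s - 6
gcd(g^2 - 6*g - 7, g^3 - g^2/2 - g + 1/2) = g + 1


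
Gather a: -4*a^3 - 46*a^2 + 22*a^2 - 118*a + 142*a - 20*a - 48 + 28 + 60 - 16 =-4*a^3 - 24*a^2 + 4*a + 24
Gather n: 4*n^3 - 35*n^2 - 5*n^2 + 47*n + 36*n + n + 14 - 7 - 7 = 4*n^3 - 40*n^2 + 84*n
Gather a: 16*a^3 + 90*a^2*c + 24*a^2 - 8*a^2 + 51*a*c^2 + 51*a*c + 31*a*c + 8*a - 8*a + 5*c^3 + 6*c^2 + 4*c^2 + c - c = 16*a^3 + a^2*(90*c + 16) + a*(51*c^2 + 82*c) + 5*c^3 + 10*c^2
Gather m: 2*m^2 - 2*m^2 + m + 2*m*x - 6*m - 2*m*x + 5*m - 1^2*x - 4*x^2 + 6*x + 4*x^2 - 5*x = 0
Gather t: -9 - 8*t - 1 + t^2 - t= t^2 - 9*t - 10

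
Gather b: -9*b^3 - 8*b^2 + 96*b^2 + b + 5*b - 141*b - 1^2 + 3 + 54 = -9*b^3 + 88*b^2 - 135*b + 56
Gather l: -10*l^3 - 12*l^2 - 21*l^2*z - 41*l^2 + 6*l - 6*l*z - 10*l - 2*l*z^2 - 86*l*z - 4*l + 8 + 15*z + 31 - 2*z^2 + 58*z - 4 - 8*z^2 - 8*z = -10*l^3 + l^2*(-21*z - 53) + l*(-2*z^2 - 92*z - 8) - 10*z^2 + 65*z + 35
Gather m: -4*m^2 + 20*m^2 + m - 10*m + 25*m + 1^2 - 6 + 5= 16*m^2 + 16*m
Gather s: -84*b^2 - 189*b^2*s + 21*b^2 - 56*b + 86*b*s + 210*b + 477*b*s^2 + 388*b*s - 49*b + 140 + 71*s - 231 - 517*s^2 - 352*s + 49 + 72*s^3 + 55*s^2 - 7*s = -63*b^2 + 105*b + 72*s^3 + s^2*(477*b - 462) + s*(-189*b^2 + 474*b - 288) - 42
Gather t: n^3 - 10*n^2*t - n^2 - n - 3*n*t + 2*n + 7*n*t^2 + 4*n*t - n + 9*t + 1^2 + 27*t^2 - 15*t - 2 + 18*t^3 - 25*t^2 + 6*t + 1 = n^3 - n^2 + 18*t^3 + t^2*(7*n + 2) + t*(-10*n^2 + n)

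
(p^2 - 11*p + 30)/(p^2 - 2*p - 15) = (p - 6)/(p + 3)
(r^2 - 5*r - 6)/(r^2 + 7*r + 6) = (r - 6)/(r + 6)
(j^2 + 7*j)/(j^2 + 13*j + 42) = j/(j + 6)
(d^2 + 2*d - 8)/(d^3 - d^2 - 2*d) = (d + 4)/(d*(d + 1))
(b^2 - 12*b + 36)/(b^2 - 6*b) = (b - 6)/b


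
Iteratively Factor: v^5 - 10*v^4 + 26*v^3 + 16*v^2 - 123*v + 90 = (v - 5)*(v^4 - 5*v^3 + v^2 + 21*v - 18) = (v - 5)*(v - 1)*(v^3 - 4*v^2 - 3*v + 18) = (v - 5)*(v - 1)*(v + 2)*(v^2 - 6*v + 9) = (v - 5)*(v - 3)*(v - 1)*(v + 2)*(v - 3)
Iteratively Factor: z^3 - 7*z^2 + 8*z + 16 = (z + 1)*(z^2 - 8*z + 16) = (z - 4)*(z + 1)*(z - 4)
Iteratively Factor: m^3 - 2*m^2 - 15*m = (m - 5)*(m^2 + 3*m) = (m - 5)*(m + 3)*(m)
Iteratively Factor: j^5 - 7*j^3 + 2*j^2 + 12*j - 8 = (j + 2)*(j^4 - 2*j^3 - 3*j^2 + 8*j - 4) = (j + 2)^2*(j^3 - 4*j^2 + 5*j - 2) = (j - 2)*(j + 2)^2*(j^2 - 2*j + 1) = (j - 2)*(j - 1)*(j + 2)^2*(j - 1)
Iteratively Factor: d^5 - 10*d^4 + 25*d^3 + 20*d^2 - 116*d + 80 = (d - 1)*(d^4 - 9*d^3 + 16*d^2 + 36*d - 80) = (d - 5)*(d - 1)*(d^3 - 4*d^2 - 4*d + 16) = (d - 5)*(d - 2)*(d - 1)*(d^2 - 2*d - 8) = (d - 5)*(d - 4)*(d - 2)*(d - 1)*(d + 2)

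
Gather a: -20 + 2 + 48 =30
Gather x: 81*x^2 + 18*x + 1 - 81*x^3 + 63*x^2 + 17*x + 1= -81*x^3 + 144*x^2 + 35*x + 2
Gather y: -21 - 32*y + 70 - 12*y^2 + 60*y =-12*y^2 + 28*y + 49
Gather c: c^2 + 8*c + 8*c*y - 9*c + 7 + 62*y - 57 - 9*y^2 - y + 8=c^2 + c*(8*y - 1) - 9*y^2 + 61*y - 42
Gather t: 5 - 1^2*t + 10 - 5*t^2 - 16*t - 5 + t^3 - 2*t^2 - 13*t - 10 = t^3 - 7*t^2 - 30*t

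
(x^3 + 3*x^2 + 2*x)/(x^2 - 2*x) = (x^2 + 3*x + 2)/(x - 2)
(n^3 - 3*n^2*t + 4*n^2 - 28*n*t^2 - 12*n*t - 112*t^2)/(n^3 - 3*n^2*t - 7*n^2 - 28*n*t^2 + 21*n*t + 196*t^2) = (n + 4)/(n - 7)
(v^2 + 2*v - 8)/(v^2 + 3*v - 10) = (v + 4)/(v + 5)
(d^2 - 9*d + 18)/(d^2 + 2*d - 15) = (d - 6)/(d + 5)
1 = 1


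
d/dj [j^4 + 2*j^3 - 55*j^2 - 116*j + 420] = 4*j^3 + 6*j^2 - 110*j - 116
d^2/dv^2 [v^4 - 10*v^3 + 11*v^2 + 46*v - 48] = 12*v^2 - 60*v + 22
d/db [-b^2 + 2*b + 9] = 2 - 2*b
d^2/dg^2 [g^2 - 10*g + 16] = 2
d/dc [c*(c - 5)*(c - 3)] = 3*c^2 - 16*c + 15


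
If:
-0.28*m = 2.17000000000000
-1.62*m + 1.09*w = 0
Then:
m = -7.75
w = -11.52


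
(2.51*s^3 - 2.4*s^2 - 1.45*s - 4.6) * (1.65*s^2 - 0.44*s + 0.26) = 4.1415*s^5 - 5.0644*s^4 - 0.6839*s^3 - 7.576*s^2 + 1.647*s - 1.196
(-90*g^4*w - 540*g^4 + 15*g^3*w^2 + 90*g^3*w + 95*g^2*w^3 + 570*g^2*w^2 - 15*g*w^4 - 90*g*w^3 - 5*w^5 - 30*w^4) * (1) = -90*g^4*w - 540*g^4 + 15*g^3*w^2 + 90*g^3*w + 95*g^2*w^3 + 570*g^2*w^2 - 15*g*w^4 - 90*g*w^3 - 5*w^5 - 30*w^4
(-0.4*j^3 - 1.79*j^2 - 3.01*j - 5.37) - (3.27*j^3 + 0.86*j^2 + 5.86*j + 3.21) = -3.67*j^3 - 2.65*j^2 - 8.87*j - 8.58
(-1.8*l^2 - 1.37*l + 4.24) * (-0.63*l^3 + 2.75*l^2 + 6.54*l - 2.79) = 1.134*l^5 - 4.0869*l^4 - 18.2107*l^3 + 7.7222*l^2 + 31.5519*l - 11.8296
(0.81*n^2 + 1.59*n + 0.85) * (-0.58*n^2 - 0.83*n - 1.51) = -0.4698*n^4 - 1.5945*n^3 - 3.0358*n^2 - 3.1064*n - 1.2835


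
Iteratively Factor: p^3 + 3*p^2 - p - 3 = (p - 1)*(p^2 + 4*p + 3) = (p - 1)*(p + 3)*(p + 1)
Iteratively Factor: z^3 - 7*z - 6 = (z - 3)*(z^2 + 3*z + 2) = (z - 3)*(z + 1)*(z + 2)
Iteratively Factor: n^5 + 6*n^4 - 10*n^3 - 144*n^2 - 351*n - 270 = (n + 3)*(n^4 + 3*n^3 - 19*n^2 - 87*n - 90) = (n - 5)*(n + 3)*(n^3 + 8*n^2 + 21*n + 18) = (n - 5)*(n + 3)^2*(n^2 + 5*n + 6) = (n - 5)*(n + 3)^3*(n + 2)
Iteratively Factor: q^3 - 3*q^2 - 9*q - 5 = (q + 1)*(q^2 - 4*q - 5) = (q + 1)^2*(q - 5)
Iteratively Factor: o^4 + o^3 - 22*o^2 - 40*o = (o + 2)*(o^3 - o^2 - 20*o) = o*(o + 2)*(o^2 - o - 20) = o*(o - 5)*(o + 2)*(o + 4)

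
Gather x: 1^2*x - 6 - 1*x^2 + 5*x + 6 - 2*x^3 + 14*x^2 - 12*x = -2*x^3 + 13*x^2 - 6*x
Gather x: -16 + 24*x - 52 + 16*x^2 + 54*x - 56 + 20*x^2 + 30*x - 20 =36*x^2 + 108*x - 144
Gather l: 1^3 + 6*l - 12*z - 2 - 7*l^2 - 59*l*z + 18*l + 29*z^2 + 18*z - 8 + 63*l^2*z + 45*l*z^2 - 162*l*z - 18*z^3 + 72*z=l^2*(63*z - 7) + l*(45*z^2 - 221*z + 24) - 18*z^3 + 29*z^2 + 78*z - 9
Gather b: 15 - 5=10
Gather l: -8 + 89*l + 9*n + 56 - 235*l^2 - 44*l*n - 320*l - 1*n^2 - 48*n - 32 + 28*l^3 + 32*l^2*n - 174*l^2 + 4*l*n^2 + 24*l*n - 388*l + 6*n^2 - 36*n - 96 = 28*l^3 + l^2*(32*n - 409) + l*(4*n^2 - 20*n - 619) + 5*n^2 - 75*n - 80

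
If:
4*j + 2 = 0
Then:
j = -1/2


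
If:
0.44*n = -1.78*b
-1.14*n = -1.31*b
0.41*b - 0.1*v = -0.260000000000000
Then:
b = 0.00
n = 0.00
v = 2.60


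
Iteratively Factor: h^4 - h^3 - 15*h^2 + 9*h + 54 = (h - 3)*(h^3 + 2*h^2 - 9*h - 18) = (h - 3)^2*(h^2 + 5*h + 6) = (h - 3)^2*(h + 3)*(h + 2)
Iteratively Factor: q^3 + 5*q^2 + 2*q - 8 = (q + 2)*(q^2 + 3*q - 4) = (q + 2)*(q + 4)*(q - 1)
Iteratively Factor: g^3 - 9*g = (g - 3)*(g^2 + 3*g) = (g - 3)*(g + 3)*(g)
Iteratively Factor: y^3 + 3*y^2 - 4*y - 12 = (y + 2)*(y^2 + y - 6) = (y + 2)*(y + 3)*(y - 2)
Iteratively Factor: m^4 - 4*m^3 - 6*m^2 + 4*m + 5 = (m + 1)*(m^3 - 5*m^2 - m + 5) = (m - 5)*(m + 1)*(m^2 - 1) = (m - 5)*(m - 1)*(m + 1)*(m + 1)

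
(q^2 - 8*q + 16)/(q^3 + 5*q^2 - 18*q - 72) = (q - 4)/(q^2 + 9*q + 18)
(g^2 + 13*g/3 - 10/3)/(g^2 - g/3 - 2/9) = 3*(g + 5)/(3*g + 1)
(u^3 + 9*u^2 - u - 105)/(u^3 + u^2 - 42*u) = (u^2 + 2*u - 15)/(u*(u - 6))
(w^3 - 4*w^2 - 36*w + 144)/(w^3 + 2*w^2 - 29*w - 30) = (w^2 - 10*w + 24)/(w^2 - 4*w - 5)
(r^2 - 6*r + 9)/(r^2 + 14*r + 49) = (r^2 - 6*r + 9)/(r^2 + 14*r + 49)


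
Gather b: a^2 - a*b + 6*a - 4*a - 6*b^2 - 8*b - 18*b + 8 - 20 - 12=a^2 + 2*a - 6*b^2 + b*(-a - 26) - 24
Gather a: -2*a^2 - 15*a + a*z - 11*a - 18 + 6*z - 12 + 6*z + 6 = -2*a^2 + a*(z - 26) + 12*z - 24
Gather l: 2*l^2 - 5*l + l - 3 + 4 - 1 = 2*l^2 - 4*l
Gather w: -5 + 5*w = 5*w - 5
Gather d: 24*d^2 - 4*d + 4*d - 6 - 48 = 24*d^2 - 54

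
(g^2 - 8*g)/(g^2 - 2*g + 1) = g*(g - 8)/(g^2 - 2*g + 1)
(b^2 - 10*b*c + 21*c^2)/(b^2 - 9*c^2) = (b - 7*c)/(b + 3*c)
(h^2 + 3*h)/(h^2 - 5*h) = (h + 3)/(h - 5)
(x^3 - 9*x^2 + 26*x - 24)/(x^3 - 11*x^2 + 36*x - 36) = (x - 4)/(x - 6)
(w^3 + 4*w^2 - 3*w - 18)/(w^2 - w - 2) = (w^2 + 6*w + 9)/(w + 1)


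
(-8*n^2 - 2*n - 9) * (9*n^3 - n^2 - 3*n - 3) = -72*n^5 - 10*n^4 - 55*n^3 + 39*n^2 + 33*n + 27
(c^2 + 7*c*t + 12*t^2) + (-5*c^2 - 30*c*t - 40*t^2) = -4*c^2 - 23*c*t - 28*t^2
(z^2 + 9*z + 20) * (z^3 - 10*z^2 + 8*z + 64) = z^5 - z^4 - 62*z^3 - 64*z^2 + 736*z + 1280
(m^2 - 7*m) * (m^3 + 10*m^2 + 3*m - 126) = m^5 + 3*m^4 - 67*m^3 - 147*m^2 + 882*m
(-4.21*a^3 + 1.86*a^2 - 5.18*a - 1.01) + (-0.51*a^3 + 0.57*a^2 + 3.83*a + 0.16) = -4.72*a^3 + 2.43*a^2 - 1.35*a - 0.85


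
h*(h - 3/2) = h^2 - 3*h/2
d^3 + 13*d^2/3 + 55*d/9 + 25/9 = (d + 1)*(d + 5/3)^2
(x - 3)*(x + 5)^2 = x^3 + 7*x^2 - 5*x - 75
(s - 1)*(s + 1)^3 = s^4 + 2*s^3 - 2*s - 1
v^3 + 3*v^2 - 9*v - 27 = (v - 3)*(v + 3)^2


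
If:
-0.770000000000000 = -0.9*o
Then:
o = 0.86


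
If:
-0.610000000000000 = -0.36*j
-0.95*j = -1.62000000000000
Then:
No Solution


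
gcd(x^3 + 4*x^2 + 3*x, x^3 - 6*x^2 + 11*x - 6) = 1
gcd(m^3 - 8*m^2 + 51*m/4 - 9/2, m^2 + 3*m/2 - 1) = m - 1/2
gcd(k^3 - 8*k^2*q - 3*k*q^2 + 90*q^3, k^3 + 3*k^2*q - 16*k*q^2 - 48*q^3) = k + 3*q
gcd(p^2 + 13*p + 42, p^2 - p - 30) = 1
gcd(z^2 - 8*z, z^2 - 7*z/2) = z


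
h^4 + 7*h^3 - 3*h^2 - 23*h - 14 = (h - 2)*(h + 1)^2*(h + 7)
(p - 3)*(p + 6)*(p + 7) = p^3 + 10*p^2 + 3*p - 126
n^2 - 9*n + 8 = (n - 8)*(n - 1)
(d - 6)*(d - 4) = d^2 - 10*d + 24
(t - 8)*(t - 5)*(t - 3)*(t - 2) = t^4 - 18*t^3 + 111*t^2 - 278*t + 240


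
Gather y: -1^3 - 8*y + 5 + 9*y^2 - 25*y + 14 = 9*y^2 - 33*y + 18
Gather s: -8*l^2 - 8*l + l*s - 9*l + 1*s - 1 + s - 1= -8*l^2 - 17*l + s*(l + 2) - 2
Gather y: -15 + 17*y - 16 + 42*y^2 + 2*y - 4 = 42*y^2 + 19*y - 35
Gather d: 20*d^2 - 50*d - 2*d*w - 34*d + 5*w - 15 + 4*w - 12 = 20*d^2 + d*(-2*w - 84) + 9*w - 27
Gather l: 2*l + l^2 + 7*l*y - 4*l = l^2 + l*(7*y - 2)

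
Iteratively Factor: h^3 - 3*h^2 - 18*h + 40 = (h + 4)*(h^2 - 7*h + 10) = (h - 5)*(h + 4)*(h - 2)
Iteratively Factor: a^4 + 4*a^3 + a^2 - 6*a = (a)*(a^3 + 4*a^2 + a - 6) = a*(a + 3)*(a^2 + a - 2) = a*(a + 2)*(a + 3)*(a - 1)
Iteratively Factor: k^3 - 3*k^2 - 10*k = (k)*(k^2 - 3*k - 10) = k*(k - 5)*(k + 2)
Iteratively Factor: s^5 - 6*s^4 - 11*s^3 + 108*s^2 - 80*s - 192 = (s - 3)*(s^4 - 3*s^3 - 20*s^2 + 48*s + 64) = (s - 4)*(s - 3)*(s^3 + s^2 - 16*s - 16) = (s - 4)*(s - 3)*(s + 4)*(s^2 - 3*s - 4) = (s - 4)*(s - 3)*(s + 1)*(s + 4)*(s - 4)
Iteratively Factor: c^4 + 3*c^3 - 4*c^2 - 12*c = (c + 2)*(c^3 + c^2 - 6*c) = (c + 2)*(c + 3)*(c^2 - 2*c) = c*(c + 2)*(c + 3)*(c - 2)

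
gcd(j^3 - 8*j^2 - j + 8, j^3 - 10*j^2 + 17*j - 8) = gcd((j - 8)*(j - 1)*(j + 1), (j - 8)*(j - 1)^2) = j^2 - 9*j + 8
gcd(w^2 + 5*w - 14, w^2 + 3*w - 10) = w - 2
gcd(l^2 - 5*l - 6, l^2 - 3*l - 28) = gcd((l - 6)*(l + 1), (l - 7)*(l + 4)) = 1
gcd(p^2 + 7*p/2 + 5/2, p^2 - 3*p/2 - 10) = p + 5/2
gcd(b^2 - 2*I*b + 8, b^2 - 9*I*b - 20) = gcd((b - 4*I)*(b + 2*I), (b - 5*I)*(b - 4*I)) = b - 4*I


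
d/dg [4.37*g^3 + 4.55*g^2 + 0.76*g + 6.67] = 13.11*g^2 + 9.1*g + 0.76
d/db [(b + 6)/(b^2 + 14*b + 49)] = (-b - 5)/(b^3 + 21*b^2 + 147*b + 343)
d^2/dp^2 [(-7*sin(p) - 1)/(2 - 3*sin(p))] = 17*(-3*sin(p)^2 - 2*sin(p) + 6)/(3*sin(p) - 2)^3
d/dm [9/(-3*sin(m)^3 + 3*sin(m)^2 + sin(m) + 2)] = 9*(9*sin(m)^2 - 6*sin(m) - 1)*cos(m)/(-3*sin(m)^3 + 3*sin(m)^2 + sin(m) + 2)^2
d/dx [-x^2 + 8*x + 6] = 8 - 2*x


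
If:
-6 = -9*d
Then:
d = 2/3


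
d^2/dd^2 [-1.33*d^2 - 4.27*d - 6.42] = -2.66000000000000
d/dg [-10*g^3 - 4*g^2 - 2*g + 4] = -30*g^2 - 8*g - 2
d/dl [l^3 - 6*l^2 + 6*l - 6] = 3*l^2 - 12*l + 6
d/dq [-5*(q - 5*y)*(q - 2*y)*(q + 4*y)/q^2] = -5 - 90*y^2/q^2 + 400*y^3/q^3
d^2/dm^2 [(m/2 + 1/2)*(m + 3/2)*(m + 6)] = 3*m + 17/2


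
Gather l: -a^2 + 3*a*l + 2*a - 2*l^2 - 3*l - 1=-a^2 + 2*a - 2*l^2 + l*(3*a - 3) - 1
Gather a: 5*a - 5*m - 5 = 5*a - 5*m - 5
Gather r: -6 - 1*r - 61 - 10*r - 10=-11*r - 77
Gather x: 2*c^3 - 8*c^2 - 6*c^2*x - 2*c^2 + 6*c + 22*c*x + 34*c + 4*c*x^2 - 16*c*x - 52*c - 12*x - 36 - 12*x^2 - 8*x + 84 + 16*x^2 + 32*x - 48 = 2*c^3 - 10*c^2 - 12*c + x^2*(4*c + 4) + x*(-6*c^2 + 6*c + 12)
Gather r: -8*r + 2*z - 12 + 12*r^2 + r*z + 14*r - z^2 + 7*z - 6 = 12*r^2 + r*(z + 6) - z^2 + 9*z - 18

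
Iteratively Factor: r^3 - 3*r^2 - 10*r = (r - 5)*(r^2 + 2*r) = r*(r - 5)*(r + 2)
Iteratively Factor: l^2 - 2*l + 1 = (l - 1)*(l - 1)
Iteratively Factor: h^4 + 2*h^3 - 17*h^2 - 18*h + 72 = (h - 2)*(h^3 + 4*h^2 - 9*h - 36) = (h - 2)*(h + 4)*(h^2 - 9) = (h - 2)*(h + 3)*(h + 4)*(h - 3)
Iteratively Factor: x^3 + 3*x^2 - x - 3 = (x - 1)*(x^2 + 4*x + 3) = (x - 1)*(x + 3)*(x + 1)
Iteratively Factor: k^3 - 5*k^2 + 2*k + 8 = (k - 2)*(k^2 - 3*k - 4) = (k - 4)*(k - 2)*(k + 1)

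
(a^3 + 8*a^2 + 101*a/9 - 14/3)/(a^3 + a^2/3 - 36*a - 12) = (9*a^2 + 18*a - 7)/(3*(3*a^2 - 17*a - 6))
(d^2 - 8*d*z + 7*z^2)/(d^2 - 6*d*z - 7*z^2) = (d - z)/(d + z)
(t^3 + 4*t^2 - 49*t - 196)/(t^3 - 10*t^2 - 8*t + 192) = (t^2 - 49)/(t^2 - 14*t + 48)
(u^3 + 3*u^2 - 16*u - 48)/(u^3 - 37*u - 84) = (u - 4)/(u - 7)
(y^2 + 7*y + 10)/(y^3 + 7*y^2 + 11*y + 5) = (y + 2)/(y^2 + 2*y + 1)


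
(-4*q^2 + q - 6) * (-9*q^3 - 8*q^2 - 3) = 36*q^5 + 23*q^4 + 46*q^3 + 60*q^2 - 3*q + 18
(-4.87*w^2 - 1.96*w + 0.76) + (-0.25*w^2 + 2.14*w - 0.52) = -5.12*w^2 + 0.18*w + 0.24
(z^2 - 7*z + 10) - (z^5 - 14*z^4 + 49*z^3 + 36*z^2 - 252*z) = -z^5 + 14*z^4 - 49*z^3 - 35*z^2 + 245*z + 10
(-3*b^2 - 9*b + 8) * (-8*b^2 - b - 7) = 24*b^4 + 75*b^3 - 34*b^2 + 55*b - 56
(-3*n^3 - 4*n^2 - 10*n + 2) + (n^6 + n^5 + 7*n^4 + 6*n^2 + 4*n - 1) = n^6 + n^5 + 7*n^4 - 3*n^3 + 2*n^2 - 6*n + 1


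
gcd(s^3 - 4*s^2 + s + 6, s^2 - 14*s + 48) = 1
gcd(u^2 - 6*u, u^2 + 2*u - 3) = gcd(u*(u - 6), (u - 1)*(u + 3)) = 1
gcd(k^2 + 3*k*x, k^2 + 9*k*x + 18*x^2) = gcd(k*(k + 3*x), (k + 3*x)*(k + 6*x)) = k + 3*x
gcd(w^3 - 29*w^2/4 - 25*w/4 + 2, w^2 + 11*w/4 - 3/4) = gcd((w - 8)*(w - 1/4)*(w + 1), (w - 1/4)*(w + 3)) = w - 1/4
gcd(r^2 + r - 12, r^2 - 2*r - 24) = r + 4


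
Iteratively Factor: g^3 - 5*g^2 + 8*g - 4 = (g - 1)*(g^2 - 4*g + 4) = (g - 2)*(g - 1)*(g - 2)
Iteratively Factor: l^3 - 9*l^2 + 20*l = (l - 5)*(l^2 - 4*l) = (l - 5)*(l - 4)*(l)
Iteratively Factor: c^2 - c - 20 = (c + 4)*(c - 5)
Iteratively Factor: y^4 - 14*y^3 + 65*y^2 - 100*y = (y - 5)*(y^3 - 9*y^2 + 20*y) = (y - 5)^2*(y^2 - 4*y) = (y - 5)^2*(y - 4)*(y)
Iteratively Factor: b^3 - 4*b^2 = (b)*(b^2 - 4*b) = b*(b - 4)*(b)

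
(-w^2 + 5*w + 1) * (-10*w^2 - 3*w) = 10*w^4 - 47*w^3 - 25*w^2 - 3*w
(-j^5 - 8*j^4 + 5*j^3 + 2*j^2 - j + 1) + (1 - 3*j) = -j^5 - 8*j^4 + 5*j^3 + 2*j^2 - 4*j + 2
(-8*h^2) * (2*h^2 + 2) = -16*h^4 - 16*h^2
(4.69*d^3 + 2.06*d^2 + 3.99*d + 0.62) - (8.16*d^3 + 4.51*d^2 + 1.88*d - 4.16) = -3.47*d^3 - 2.45*d^2 + 2.11*d + 4.78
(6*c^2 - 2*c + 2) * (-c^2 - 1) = -6*c^4 + 2*c^3 - 8*c^2 + 2*c - 2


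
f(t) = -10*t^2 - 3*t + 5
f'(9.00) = -183.00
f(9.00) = -832.00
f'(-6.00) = 117.00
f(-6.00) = -337.00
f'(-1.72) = 31.40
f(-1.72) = -19.42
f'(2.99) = -62.80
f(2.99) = -93.37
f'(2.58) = -54.60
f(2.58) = -69.30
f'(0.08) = -4.60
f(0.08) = 4.70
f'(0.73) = -17.60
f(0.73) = -2.52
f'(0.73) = -17.60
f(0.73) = -2.52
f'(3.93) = -81.60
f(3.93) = -161.24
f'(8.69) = -176.80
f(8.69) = -776.23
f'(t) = -20*t - 3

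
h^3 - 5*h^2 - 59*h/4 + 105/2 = (h - 6)*(h - 5/2)*(h + 7/2)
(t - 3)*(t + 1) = t^2 - 2*t - 3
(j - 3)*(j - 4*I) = j^2 - 3*j - 4*I*j + 12*I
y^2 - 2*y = y*(y - 2)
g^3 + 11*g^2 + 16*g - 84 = (g - 2)*(g + 6)*(g + 7)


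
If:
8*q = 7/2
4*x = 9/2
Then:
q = 7/16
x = 9/8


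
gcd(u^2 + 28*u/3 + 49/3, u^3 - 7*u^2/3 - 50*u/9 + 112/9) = u + 7/3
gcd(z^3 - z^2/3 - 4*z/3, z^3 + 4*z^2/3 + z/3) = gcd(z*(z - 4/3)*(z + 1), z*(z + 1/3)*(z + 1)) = z^2 + z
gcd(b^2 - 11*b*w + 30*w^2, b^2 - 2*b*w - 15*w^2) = -b + 5*w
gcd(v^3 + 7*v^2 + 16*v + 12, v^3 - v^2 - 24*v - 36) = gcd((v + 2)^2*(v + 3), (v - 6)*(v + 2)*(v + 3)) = v^2 + 5*v + 6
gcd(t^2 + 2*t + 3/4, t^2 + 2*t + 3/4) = t^2 + 2*t + 3/4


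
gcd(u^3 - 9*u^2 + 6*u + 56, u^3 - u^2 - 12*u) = u - 4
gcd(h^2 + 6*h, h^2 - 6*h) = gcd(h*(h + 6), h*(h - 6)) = h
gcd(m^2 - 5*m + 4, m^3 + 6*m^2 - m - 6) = m - 1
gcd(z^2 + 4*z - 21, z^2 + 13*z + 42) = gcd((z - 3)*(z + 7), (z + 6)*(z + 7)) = z + 7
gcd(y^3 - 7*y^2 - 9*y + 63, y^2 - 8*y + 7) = y - 7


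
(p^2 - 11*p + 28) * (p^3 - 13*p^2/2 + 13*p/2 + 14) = p^5 - 35*p^4/2 + 106*p^3 - 479*p^2/2 + 28*p + 392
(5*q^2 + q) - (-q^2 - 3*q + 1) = 6*q^2 + 4*q - 1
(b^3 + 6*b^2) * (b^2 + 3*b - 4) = b^5 + 9*b^4 + 14*b^3 - 24*b^2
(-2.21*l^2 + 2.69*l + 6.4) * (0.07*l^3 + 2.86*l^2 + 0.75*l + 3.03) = -0.1547*l^5 - 6.1323*l^4 + 6.4839*l^3 + 13.6252*l^2 + 12.9507*l + 19.392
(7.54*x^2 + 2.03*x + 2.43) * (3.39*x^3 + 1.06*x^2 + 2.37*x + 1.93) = 25.5606*x^5 + 14.8741*x^4 + 28.2593*x^3 + 21.9391*x^2 + 9.677*x + 4.6899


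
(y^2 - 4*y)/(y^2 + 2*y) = (y - 4)/(y + 2)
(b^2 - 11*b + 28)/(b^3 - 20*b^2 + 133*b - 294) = (b - 4)/(b^2 - 13*b + 42)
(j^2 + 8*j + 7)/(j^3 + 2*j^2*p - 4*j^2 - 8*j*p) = (j^2 + 8*j + 7)/(j*(j^2 + 2*j*p - 4*j - 8*p))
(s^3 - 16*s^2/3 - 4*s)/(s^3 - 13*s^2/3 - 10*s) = (3*s + 2)/(3*s + 5)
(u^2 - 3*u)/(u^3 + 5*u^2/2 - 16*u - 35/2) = 2*u*(u - 3)/(2*u^3 + 5*u^2 - 32*u - 35)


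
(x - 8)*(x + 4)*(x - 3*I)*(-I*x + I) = -I*x^4 - 3*x^3 + 5*I*x^3 + 15*x^2 + 28*I*x^2 + 84*x - 32*I*x - 96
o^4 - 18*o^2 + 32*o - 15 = (o - 3)*(o - 1)^2*(o + 5)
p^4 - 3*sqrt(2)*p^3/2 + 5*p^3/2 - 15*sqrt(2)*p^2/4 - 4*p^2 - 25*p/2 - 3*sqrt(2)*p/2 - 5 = (p + 1/2)*(p + 2)*(p - 5*sqrt(2)/2)*(p + sqrt(2))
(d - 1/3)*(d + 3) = d^2 + 8*d/3 - 1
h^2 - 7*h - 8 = (h - 8)*(h + 1)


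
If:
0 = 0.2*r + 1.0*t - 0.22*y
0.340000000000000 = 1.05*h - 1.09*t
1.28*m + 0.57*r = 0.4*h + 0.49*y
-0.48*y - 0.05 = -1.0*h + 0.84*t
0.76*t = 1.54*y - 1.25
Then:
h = -2.78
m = -7.44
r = 14.20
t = -2.99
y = -0.66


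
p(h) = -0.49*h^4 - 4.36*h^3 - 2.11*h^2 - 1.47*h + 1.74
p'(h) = -1.96*h^3 - 13.08*h^2 - 4.22*h - 1.47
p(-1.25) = 7.60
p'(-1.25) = -12.80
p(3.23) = -225.28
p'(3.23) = -217.61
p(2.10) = -60.56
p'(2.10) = -86.17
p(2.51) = -103.64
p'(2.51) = -125.46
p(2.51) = -103.64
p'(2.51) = -125.46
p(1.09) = -8.71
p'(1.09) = -24.15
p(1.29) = -14.38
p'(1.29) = -32.89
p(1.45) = -20.29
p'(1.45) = -41.07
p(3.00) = -179.07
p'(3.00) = -184.77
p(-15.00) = -10542.21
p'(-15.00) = 3733.83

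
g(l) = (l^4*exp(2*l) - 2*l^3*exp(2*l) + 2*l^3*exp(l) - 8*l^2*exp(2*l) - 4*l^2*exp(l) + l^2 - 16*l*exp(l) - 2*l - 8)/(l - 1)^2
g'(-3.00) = -0.28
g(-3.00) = 0.32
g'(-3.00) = -0.28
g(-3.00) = 0.32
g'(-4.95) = -0.12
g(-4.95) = 0.69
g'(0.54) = -1109.37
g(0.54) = -154.17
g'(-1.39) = -0.49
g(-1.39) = -0.25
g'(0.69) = -4893.30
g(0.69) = -522.91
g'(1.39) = 5794.17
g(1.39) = -2519.11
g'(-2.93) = -0.28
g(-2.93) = 0.30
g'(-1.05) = -0.81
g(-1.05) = -0.46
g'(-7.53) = -0.03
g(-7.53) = 0.87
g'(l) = (2*l^4*exp(2*l) + 2*l^3*exp(l) - 22*l^2*exp(2*l) + 2*l^2*exp(l) - 16*l*exp(2*l) - 24*l*exp(l) + 2*l - 16*exp(l) - 2)/(l - 1)^2 - 2*(l^4*exp(2*l) - 2*l^3*exp(2*l) + 2*l^3*exp(l) - 8*l^2*exp(2*l) - 4*l^2*exp(l) + l^2 - 16*l*exp(l) - 2*l - 8)/(l - 1)^3 = 2*(l^5*exp(2*l) - 2*l^4*exp(2*l) + l^4*exp(l) - 9*l^3*exp(2*l) - 2*l^3*exp(l) + 11*l^2*exp(2*l) - 9*l^2*exp(l) + 8*l*exp(2*l) + 20*l*exp(l) + 8*exp(l) + 9)/(l^3 - 3*l^2 + 3*l - 1)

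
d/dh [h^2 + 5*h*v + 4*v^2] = 2*h + 5*v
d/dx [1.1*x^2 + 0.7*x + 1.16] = 2.2*x + 0.7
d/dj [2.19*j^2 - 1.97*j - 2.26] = 4.38*j - 1.97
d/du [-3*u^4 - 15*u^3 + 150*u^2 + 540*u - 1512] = -12*u^3 - 45*u^2 + 300*u + 540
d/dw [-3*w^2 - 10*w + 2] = -6*w - 10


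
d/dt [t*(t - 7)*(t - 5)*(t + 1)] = 4*t^3 - 33*t^2 + 46*t + 35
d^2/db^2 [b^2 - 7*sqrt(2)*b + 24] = 2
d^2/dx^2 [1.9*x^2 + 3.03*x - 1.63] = 3.80000000000000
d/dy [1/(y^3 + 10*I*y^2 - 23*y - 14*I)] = (-3*y^2 - 20*I*y + 23)/(y^3 + 10*I*y^2 - 23*y - 14*I)^2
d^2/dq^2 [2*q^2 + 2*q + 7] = 4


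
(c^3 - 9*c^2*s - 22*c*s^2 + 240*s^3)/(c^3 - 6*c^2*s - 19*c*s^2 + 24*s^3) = (-c^2 + c*s + 30*s^2)/(-c^2 - 2*c*s + 3*s^2)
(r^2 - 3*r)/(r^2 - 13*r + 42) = r*(r - 3)/(r^2 - 13*r + 42)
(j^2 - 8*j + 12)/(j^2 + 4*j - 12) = (j - 6)/(j + 6)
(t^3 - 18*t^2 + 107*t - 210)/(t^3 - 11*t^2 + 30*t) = (t - 7)/t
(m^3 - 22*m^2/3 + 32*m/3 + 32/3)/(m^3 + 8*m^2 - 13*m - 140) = (3*m^2 - 10*m - 8)/(3*(m^2 + 12*m + 35))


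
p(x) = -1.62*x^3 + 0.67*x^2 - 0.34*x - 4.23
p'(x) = -4.86*x^2 + 1.34*x - 0.34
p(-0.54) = -3.60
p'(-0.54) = -2.48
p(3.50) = -66.67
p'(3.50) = -55.18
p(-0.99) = -1.66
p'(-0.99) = -6.43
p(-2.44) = 24.12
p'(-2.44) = -32.54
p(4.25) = -117.93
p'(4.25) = -82.43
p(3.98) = -97.10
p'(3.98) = -71.99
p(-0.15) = -4.16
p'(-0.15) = -0.65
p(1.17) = -6.31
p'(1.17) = -5.43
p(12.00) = -2711.19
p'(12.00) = -684.10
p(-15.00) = 5619.12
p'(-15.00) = -1113.94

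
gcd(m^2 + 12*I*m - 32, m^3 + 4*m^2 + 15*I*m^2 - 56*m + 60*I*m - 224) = m + 8*I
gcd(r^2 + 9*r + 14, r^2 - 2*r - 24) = 1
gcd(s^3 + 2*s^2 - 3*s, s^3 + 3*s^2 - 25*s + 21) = s - 1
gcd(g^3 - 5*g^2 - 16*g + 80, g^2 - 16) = g^2 - 16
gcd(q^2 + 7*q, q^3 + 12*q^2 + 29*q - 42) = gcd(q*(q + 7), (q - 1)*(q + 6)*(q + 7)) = q + 7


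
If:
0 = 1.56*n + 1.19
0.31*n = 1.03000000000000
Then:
No Solution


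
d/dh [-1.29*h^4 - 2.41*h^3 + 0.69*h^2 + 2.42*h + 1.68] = -5.16*h^3 - 7.23*h^2 + 1.38*h + 2.42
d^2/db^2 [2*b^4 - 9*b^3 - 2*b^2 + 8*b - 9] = 24*b^2 - 54*b - 4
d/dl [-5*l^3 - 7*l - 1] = -15*l^2 - 7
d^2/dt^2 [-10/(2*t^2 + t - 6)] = 20*(4*t^2 + 2*t - (4*t + 1)^2 - 12)/(2*t^2 + t - 6)^3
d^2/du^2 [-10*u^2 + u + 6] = -20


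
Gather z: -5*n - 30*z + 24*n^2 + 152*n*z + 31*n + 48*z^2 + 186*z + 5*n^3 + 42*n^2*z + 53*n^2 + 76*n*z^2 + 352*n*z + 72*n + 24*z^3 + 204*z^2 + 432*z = 5*n^3 + 77*n^2 + 98*n + 24*z^3 + z^2*(76*n + 252) + z*(42*n^2 + 504*n + 588)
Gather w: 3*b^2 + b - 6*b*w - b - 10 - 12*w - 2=3*b^2 + w*(-6*b - 12) - 12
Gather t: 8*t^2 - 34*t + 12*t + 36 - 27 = 8*t^2 - 22*t + 9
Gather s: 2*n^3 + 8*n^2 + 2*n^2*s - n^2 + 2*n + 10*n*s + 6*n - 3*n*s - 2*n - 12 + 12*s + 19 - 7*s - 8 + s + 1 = 2*n^3 + 7*n^2 + 6*n + s*(2*n^2 + 7*n + 6)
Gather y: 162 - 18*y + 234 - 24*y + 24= 420 - 42*y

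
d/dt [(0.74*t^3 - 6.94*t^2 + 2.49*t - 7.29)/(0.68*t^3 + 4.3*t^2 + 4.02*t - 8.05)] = (-2.22044604925031e-16*t^5 + 7.9012*t^4 + 2.56319999999999*t^3 - 41.6052*t^2 + 174.428*t + 9.26129999999999)/(0.4624*t^6 + 5.848*t^5 + 23.9572*t^4 + 23.624*t^3 - 53.0696*t^2 - 64.722*t + 64.8025)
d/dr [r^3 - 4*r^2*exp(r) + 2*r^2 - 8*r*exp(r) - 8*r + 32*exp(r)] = -4*r^2*exp(r) + 3*r^2 - 16*r*exp(r) + 4*r + 24*exp(r) - 8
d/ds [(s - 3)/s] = 3/s^2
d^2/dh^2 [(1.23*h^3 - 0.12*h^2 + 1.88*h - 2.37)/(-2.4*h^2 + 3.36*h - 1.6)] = (7.105427357601e-15*h^5 + 1.4210854715202e-14*h^4 - 38.048256*h^3 + 118.81728*h^2 - 90.24768*h + 15.711744)/(13.824*h^6 - 58.0608*h^5 + 108.93312*h^4 - 115.347456*h^3 + 72.62208*h^2 - 25.8048*h + 4.096)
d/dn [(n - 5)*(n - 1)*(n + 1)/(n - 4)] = (2*n^3 - 17*n^2 + 40*n - 1)/(n^2 - 8*n + 16)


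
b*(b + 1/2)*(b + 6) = b^3 + 13*b^2/2 + 3*b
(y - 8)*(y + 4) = y^2 - 4*y - 32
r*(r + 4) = r^2 + 4*r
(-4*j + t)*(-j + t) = 4*j^2 - 5*j*t + t^2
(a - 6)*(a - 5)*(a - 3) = a^3 - 14*a^2 + 63*a - 90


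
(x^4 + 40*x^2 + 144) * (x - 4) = x^5 - 4*x^4 + 40*x^3 - 160*x^2 + 144*x - 576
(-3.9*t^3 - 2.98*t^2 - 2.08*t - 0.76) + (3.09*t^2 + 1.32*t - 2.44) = -3.9*t^3 + 0.11*t^2 - 0.76*t - 3.2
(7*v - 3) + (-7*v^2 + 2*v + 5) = -7*v^2 + 9*v + 2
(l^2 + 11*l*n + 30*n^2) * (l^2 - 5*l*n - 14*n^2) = l^4 + 6*l^3*n - 39*l^2*n^2 - 304*l*n^3 - 420*n^4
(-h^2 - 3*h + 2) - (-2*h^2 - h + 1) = h^2 - 2*h + 1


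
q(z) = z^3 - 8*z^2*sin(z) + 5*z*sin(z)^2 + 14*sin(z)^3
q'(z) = -8*z^2*cos(z) + 3*z^2 + 10*z*sin(z)*cos(z) - 16*z*sin(z) + 42*sin(z)^2*cos(z) + 5*sin(z)^2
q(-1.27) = -7.71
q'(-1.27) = 1.11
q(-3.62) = -98.17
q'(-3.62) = 166.99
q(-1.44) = -7.26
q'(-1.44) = -6.62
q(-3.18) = -35.29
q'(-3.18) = 114.30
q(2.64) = -3.80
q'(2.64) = 31.00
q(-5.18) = -341.29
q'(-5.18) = 55.95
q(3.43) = 68.19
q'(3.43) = 147.64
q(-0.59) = -1.98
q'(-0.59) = 8.56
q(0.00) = 0.00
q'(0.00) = 0.00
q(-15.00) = -2240.05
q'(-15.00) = 1800.89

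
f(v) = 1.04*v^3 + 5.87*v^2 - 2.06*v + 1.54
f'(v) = 3.12*v^2 + 11.74*v - 2.06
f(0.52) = 2.20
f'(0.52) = 4.89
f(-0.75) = 5.95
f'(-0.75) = -9.11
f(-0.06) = 1.68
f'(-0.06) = -2.75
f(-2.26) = 24.17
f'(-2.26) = -12.66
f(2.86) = 67.99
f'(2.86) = 57.04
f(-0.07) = 1.71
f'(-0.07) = -2.87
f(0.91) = 5.31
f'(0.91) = 11.21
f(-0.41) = 3.30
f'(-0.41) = -6.35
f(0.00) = 1.54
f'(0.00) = -2.06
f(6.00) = 425.14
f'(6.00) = 180.70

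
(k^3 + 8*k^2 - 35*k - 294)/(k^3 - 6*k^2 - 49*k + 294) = (k + 7)/(k - 7)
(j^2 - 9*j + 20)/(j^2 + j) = (j^2 - 9*j + 20)/(j*(j + 1))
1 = 1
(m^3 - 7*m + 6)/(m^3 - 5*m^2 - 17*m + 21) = (m - 2)/(m - 7)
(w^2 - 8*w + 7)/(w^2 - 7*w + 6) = (w - 7)/(w - 6)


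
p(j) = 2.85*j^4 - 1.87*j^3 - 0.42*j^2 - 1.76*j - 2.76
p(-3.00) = 280.08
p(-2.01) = 60.79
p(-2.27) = 96.62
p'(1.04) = 4.12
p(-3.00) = 280.08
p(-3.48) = 495.07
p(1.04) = -3.81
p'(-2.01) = -115.31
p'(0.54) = -2.05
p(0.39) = -3.56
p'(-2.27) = -162.11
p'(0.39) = -2.26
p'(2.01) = 66.46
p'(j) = 11.4*j^3 - 5.61*j^2 - 0.84*j - 1.76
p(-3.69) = 620.36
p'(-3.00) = -357.53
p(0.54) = -3.88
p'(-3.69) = -647.82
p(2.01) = 23.34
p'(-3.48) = -547.22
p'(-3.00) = -357.53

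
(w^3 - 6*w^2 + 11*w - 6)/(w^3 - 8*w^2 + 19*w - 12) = (w - 2)/(w - 4)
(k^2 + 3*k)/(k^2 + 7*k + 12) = k/(k + 4)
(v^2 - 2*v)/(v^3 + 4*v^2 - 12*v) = 1/(v + 6)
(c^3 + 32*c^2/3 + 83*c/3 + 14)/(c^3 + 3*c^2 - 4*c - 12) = (3*c^2 + 23*c + 14)/(3*(c^2 - 4))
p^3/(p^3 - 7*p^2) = p/(p - 7)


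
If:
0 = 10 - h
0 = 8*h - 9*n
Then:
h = 10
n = 80/9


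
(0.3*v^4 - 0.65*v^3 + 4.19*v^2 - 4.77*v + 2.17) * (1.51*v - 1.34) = 0.453*v^5 - 1.3835*v^4 + 7.1979*v^3 - 12.8173*v^2 + 9.6685*v - 2.9078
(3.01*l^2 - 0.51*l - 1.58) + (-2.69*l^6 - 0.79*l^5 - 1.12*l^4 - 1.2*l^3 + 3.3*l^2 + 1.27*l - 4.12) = -2.69*l^6 - 0.79*l^5 - 1.12*l^4 - 1.2*l^3 + 6.31*l^2 + 0.76*l - 5.7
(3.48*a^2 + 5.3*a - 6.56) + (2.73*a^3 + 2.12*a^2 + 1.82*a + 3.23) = 2.73*a^3 + 5.6*a^2 + 7.12*a - 3.33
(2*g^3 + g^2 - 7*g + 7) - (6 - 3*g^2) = 2*g^3 + 4*g^2 - 7*g + 1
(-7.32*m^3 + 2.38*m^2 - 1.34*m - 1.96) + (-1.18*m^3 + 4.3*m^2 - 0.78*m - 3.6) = -8.5*m^3 + 6.68*m^2 - 2.12*m - 5.56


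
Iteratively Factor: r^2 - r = (r)*(r - 1)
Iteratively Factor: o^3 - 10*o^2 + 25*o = (o - 5)*(o^2 - 5*o) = o*(o - 5)*(o - 5)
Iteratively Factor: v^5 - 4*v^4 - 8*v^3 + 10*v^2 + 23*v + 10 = (v - 5)*(v^4 + v^3 - 3*v^2 - 5*v - 2) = (v - 5)*(v + 1)*(v^3 - 3*v - 2) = (v - 5)*(v + 1)^2*(v^2 - v - 2) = (v - 5)*(v + 1)^3*(v - 2)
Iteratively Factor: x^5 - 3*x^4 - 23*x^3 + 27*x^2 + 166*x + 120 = (x + 1)*(x^4 - 4*x^3 - 19*x^2 + 46*x + 120) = (x + 1)*(x + 2)*(x^3 - 6*x^2 - 7*x + 60) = (x - 4)*(x + 1)*(x + 2)*(x^2 - 2*x - 15) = (x - 5)*(x - 4)*(x + 1)*(x + 2)*(x + 3)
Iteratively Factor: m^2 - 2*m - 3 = (m - 3)*(m + 1)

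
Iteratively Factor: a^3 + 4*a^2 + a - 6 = (a + 2)*(a^2 + 2*a - 3) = (a + 2)*(a + 3)*(a - 1)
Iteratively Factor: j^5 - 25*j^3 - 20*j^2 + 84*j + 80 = (j - 2)*(j^4 + 2*j^3 - 21*j^2 - 62*j - 40) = (j - 2)*(j + 1)*(j^3 + j^2 - 22*j - 40) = (j - 2)*(j + 1)*(j + 2)*(j^2 - j - 20) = (j - 5)*(j - 2)*(j + 1)*(j + 2)*(j + 4)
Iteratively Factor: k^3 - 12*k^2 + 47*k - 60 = (k - 4)*(k^2 - 8*k + 15) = (k - 4)*(k - 3)*(k - 5)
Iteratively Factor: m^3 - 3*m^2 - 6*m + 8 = (m - 4)*(m^2 + m - 2) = (m - 4)*(m + 2)*(m - 1)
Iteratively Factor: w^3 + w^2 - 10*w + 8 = (w + 4)*(w^2 - 3*w + 2) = (w - 1)*(w + 4)*(w - 2)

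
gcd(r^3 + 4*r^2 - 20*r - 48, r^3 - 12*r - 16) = r^2 - 2*r - 8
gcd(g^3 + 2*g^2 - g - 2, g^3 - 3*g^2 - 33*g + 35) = g - 1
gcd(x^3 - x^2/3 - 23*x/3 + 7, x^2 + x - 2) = x - 1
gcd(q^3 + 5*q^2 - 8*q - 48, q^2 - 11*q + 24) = q - 3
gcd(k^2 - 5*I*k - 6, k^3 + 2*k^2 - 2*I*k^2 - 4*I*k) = k - 2*I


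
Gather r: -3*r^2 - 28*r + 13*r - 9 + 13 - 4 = -3*r^2 - 15*r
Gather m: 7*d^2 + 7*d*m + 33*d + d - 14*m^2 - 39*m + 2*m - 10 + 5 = 7*d^2 + 34*d - 14*m^2 + m*(7*d - 37) - 5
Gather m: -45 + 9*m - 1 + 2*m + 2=11*m - 44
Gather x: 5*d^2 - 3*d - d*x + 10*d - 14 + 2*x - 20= 5*d^2 + 7*d + x*(2 - d) - 34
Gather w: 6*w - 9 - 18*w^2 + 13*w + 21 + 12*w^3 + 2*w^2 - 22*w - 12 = 12*w^3 - 16*w^2 - 3*w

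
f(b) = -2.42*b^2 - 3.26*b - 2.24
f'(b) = -4.84*b - 3.26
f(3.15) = -36.52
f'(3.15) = -18.51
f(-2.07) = -5.86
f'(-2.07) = 6.76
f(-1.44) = -2.56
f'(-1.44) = 3.71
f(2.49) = -25.36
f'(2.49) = -15.31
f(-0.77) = -1.16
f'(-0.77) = 0.47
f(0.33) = -3.58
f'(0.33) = -4.86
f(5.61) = -96.69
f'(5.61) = -30.41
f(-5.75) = -63.51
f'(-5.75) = 24.57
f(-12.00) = -311.60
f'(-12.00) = 54.82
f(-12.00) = -311.60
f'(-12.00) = 54.82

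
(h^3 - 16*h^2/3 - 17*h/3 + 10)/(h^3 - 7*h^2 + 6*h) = (h + 5/3)/h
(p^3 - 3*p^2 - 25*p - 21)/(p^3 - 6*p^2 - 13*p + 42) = (p + 1)/(p - 2)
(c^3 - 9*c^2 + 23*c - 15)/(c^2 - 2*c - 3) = (c^2 - 6*c + 5)/(c + 1)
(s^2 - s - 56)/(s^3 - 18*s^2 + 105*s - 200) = (s + 7)/(s^2 - 10*s + 25)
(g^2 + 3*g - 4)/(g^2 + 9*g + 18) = (g^2 + 3*g - 4)/(g^2 + 9*g + 18)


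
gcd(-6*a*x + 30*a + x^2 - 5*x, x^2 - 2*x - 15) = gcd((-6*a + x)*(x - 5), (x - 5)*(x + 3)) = x - 5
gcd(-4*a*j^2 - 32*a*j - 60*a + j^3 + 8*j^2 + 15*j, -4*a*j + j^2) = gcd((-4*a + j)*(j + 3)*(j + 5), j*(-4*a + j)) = 4*a - j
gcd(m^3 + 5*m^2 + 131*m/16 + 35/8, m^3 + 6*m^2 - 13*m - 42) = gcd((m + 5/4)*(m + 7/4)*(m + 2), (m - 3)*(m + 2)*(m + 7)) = m + 2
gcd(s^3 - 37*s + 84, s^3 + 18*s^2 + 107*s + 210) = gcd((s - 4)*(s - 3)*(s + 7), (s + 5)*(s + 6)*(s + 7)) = s + 7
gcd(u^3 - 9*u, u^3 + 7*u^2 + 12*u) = u^2 + 3*u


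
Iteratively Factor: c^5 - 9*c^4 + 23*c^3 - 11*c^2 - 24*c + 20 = (c - 2)*(c^4 - 7*c^3 + 9*c^2 + 7*c - 10) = (c - 2)^2*(c^3 - 5*c^2 - c + 5) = (c - 2)^2*(c + 1)*(c^2 - 6*c + 5) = (c - 5)*(c - 2)^2*(c + 1)*(c - 1)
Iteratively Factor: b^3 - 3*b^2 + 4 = (b - 2)*(b^2 - b - 2) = (b - 2)^2*(b + 1)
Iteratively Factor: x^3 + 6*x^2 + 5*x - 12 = (x + 3)*(x^2 + 3*x - 4) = (x + 3)*(x + 4)*(x - 1)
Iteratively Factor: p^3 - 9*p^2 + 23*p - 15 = (p - 1)*(p^2 - 8*p + 15) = (p - 3)*(p - 1)*(p - 5)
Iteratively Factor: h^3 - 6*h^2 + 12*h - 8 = (h - 2)*(h^2 - 4*h + 4) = (h - 2)^2*(h - 2)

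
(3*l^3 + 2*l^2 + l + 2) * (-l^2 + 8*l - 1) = -3*l^5 + 22*l^4 + 12*l^3 + 4*l^2 + 15*l - 2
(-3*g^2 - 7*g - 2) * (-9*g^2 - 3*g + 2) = 27*g^4 + 72*g^3 + 33*g^2 - 8*g - 4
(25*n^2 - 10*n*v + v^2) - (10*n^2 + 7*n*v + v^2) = 15*n^2 - 17*n*v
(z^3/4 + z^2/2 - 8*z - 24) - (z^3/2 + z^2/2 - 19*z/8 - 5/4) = -z^3/4 - 45*z/8 - 91/4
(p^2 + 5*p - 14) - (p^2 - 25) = 5*p + 11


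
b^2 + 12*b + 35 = (b + 5)*(b + 7)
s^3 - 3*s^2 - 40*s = s*(s - 8)*(s + 5)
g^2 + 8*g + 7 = (g + 1)*(g + 7)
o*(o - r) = o^2 - o*r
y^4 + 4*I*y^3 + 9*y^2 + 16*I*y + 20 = (y - 2*I)*(y - I)*(y + 2*I)*(y + 5*I)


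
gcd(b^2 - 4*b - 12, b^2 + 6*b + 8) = b + 2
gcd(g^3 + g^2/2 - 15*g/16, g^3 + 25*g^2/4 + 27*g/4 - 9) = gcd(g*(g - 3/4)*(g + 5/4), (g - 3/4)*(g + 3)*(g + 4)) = g - 3/4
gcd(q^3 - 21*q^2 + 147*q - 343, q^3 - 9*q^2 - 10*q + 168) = q - 7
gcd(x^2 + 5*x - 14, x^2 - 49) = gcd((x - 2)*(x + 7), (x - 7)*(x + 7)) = x + 7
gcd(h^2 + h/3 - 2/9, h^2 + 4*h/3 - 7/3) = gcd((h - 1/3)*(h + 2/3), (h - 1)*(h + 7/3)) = 1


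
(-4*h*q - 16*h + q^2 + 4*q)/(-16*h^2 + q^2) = (q + 4)/(4*h + q)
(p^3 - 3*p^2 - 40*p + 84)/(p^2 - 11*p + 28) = (p^2 + 4*p - 12)/(p - 4)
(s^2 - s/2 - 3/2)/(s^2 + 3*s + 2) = (s - 3/2)/(s + 2)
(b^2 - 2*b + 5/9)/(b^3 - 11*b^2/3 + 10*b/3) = (b - 1/3)/(b*(b - 2))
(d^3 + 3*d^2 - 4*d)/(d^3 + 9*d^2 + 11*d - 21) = d*(d + 4)/(d^2 + 10*d + 21)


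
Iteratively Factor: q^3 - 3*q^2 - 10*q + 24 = (q + 3)*(q^2 - 6*q + 8) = (q - 2)*(q + 3)*(q - 4)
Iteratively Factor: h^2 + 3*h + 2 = (h + 2)*(h + 1)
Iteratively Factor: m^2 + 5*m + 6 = (m + 2)*(m + 3)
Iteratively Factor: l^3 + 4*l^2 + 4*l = (l)*(l^2 + 4*l + 4) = l*(l + 2)*(l + 2)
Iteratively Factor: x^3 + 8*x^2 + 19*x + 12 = (x + 1)*(x^2 + 7*x + 12) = (x + 1)*(x + 3)*(x + 4)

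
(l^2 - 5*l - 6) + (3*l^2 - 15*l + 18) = 4*l^2 - 20*l + 12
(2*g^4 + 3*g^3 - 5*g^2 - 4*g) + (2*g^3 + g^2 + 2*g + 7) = 2*g^4 + 5*g^3 - 4*g^2 - 2*g + 7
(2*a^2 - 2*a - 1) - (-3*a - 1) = 2*a^2 + a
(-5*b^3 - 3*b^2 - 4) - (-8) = -5*b^3 - 3*b^2 + 4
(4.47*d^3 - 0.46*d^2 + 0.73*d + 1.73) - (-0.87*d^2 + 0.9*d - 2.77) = 4.47*d^3 + 0.41*d^2 - 0.17*d + 4.5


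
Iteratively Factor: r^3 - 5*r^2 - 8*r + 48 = (r - 4)*(r^2 - r - 12) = (r - 4)*(r + 3)*(r - 4)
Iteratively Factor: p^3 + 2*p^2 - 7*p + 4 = (p - 1)*(p^2 + 3*p - 4) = (p - 1)^2*(p + 4)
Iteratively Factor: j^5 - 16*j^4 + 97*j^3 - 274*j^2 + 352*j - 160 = (j - 4)*(j^4 - 12*j^3 + 49*j^2 - 78*j + 40) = (j - 4)^2*(j^3 - 8*j^2 + 17*j - 10) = (j - 4)^2*(j - 1)*(j^2 - 7*j + 10) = (j - 5)*(j - 4)^2*(j - 1)*(j - 2)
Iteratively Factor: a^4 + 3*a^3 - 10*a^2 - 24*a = (a + 4)*(a^3 - a^2 - 6*a) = (a + 2)*(a + 4)*(a^2 - 3*a) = a*(a + 2)*(a + 4)*(a - 3)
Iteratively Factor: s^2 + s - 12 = (s + 4)*(s - 3)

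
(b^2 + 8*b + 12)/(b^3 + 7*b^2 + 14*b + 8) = (b + 6)/(b^2 + 5*b + 4)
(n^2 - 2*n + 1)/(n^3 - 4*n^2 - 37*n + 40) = (n - 1)/(n^2 - 3*n - 40)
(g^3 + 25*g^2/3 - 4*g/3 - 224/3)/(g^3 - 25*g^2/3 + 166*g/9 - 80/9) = 3*(g^2 + 11*g + 28)/(3*g^2 - 17*g + 10)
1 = 1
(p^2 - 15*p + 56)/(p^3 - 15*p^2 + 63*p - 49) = (p - 8)/(p^2 - 8*p + 7)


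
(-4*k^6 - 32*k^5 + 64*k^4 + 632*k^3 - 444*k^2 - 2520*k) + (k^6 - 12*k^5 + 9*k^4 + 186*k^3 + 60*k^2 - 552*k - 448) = -3*k^6 - 44*k^5 + 73*k^4 + 818*k^3 - 384*k^2 - 3072*k - 448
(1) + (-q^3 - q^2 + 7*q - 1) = -q^3 - q^2 + 7*q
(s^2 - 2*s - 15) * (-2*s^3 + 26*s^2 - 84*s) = -2*s^5 + 30*s^4 - 106*s^3 - 222*s^2 + 1260*s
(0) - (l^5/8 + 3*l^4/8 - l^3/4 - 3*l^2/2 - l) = -l^5/8 - 3*l^4/8 + l^3/4 + 3*l^2/2 + l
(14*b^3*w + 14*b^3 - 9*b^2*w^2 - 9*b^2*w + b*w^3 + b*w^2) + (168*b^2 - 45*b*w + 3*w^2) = 14*b^3*w + 14*b^3 - 9*b^2*w^2 - 9*b^2*w + 168*b^2 + b*w^3 + b*w^2 - 45*b*w + 3*w^2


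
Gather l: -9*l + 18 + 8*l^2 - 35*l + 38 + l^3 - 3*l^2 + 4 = l^3 + 5*l^2 - 44*l + 60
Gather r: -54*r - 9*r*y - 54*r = r*(-9*y - 108)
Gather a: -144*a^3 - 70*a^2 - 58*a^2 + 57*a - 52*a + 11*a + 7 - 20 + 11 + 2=-144*a^3 - 128*a^2 + 16*a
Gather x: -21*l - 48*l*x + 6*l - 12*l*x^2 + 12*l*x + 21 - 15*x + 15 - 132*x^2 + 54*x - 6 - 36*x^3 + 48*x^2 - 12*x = -15*l - 36*x^3 + x^2*(-12*l - 84) + x*(27 - 36*l) + 30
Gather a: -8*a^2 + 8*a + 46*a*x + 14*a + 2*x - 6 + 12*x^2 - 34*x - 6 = -8*a^2 + a*(46*x + 22) + 12*x^2 - 32*x - 12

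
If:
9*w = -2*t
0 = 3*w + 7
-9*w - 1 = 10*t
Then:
No Solution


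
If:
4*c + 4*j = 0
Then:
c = -j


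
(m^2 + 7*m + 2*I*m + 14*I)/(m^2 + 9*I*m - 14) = (m + 7)/(m + 7*I)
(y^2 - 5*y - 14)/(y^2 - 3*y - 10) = (y - 7)/(y - 5)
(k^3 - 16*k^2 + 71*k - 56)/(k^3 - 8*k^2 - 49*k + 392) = (k - 1)/(k + 7)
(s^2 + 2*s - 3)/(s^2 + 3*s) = (s - 1)/s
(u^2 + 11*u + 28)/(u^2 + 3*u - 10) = (u^2 + 11*u + 28)/(u^2 + 3*u - 10)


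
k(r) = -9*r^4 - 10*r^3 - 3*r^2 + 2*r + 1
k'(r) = -36*r^3 - 30*r^2 - 6*r + 2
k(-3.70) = -1227.68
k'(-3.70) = 1437.01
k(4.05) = -3125.79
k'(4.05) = -2905.86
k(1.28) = -46.49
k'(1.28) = -130.33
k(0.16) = 1.20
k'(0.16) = 0.12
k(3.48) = -1769.77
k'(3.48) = -1899.38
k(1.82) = -164.33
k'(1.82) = -325.32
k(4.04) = -3096.83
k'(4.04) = -2885.70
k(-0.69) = -0.56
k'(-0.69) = 3.68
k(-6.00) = -9623.00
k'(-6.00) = 6734.00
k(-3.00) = -491.00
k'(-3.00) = 722.00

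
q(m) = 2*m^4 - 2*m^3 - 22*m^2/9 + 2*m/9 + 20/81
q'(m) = 8*m^3 - 6*m^2 - 44*m/9 + 2/9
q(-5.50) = 2087.96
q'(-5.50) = -1485.39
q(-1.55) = 13.02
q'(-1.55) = -36.41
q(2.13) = 11.47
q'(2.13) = 39.90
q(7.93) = 6759.96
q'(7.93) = 3573.56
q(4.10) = 387.38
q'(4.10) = 430.69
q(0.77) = -1.24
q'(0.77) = -3.45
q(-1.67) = 17.93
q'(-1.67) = -45.61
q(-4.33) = 818.86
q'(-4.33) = -740.56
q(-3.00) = 193.58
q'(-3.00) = -255.11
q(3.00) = 86.91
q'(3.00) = 147.56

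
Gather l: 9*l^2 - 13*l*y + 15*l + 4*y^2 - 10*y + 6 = 9*l^2 + l*(15 - 13*y) + 4*y^2 - 10*y + 6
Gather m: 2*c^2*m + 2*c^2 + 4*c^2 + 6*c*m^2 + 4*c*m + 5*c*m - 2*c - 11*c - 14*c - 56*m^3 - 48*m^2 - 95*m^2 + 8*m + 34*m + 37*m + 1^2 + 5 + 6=6*c^2 - 27*c - 56*m^3 + m^2*(6*c - 143) + m*(2*c^2 + 9*c + 79) + 12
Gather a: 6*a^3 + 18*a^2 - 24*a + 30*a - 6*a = 6*a^3 + 18*a^2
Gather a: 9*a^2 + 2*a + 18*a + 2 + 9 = 9*a^2 + 20*a + 11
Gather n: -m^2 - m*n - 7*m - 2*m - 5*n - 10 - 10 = -m^2 - 9*m + n*(-m - 5) - 20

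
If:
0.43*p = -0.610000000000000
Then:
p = -1.42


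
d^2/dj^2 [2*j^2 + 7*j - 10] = 4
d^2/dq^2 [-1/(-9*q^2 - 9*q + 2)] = 18*(-9*q^2 - 9*q + 9*(2*q + 1)^2 + 2)/(9*q^2 + 9*q - 2)^3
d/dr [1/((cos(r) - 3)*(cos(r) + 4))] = (sin(r) + sin(2*r))/((cos(r) - 3)^2*(cos(r) + 4)^2)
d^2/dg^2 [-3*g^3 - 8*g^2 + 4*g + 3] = -18*g - 16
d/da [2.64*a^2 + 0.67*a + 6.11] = 5.28*a + 0.67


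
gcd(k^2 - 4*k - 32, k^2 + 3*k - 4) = k + 4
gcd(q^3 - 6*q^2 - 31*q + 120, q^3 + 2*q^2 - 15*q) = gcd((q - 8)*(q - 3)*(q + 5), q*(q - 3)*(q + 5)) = q^2 + 2*q - 15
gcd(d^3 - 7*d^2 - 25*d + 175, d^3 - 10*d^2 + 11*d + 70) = d^2 - 12*d + 35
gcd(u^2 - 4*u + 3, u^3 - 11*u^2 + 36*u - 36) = u - 3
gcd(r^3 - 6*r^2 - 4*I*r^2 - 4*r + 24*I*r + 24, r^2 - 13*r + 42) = r - 6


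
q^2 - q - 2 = (q - 2)*(q + 1)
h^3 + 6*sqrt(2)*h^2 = h^2*(h + 6*sqrt(2))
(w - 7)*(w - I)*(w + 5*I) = w^3 - 7*w^2 + 4*I*w^2 + 5*w - 28*I*w - 35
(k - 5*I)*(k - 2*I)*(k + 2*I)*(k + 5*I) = k^4 + 29*k^2 + 100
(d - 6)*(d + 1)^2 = d^3 - 4*d^2 - 11*d - 6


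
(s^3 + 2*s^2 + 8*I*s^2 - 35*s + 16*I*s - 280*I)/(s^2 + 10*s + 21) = (s^2 + s*(-5 + 8*I) - 40*I)/(s + 3)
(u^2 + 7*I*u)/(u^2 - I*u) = (u + 7*I)/(u - I)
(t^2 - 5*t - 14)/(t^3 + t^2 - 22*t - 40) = (t - 7)/(t^2 - t - 20)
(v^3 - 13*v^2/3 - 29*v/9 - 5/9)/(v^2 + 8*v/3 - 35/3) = (9*v^3 - 39*v^2 - 29*v - 5)/(3*(3*v^2 + 8*v - 35))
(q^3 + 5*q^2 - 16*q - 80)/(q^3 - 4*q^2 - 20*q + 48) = (q^2 + q - 20)/(q^2 - 8*q + 12)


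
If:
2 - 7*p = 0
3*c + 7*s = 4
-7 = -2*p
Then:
No Solution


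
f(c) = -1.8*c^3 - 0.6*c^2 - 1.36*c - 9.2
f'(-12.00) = -764.56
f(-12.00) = 3031.12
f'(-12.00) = -764.56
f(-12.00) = 3031.12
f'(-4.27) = -94.69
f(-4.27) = 125.81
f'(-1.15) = -7.12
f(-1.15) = -5.69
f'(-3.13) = -50.51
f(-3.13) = 44.37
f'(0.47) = -3.12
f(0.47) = -10.16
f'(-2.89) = -42.99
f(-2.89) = 33.17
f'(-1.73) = -15.45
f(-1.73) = 0.68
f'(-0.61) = -2.64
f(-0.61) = -8.19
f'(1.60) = -17.10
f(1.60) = -20.28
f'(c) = -5.4*c^2 - 1.2*c - 1.36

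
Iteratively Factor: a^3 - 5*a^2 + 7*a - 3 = (a - 1)*(a^2 - 4*a + 3) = (a - 3)*(a - 1)*(a - 1)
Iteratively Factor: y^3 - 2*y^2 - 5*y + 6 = (y - 3)*(y^2 + y - 2) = (y - 3)*(y + 2)*(y - 1)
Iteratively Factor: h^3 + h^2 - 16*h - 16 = (h + 1)*(h^2 - 16) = (h - 4)*(h + 1)*(h + 4)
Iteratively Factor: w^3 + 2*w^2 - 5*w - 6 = (w - 2)*(w^2 + 4*w + 3) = (w - 2)*(w + 3)*(w + 1)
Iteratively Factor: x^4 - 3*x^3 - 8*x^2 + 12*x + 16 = (x + 2)*(x^3 - 5*x^2 + 2*x + 8) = (x - 4)*(x + 2)*(x^2 - x - 2) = (x - 4)*(x + 1)*(x + 2)*(x - 2)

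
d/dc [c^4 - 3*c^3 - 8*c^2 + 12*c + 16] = 4*c^3 - 9*c^2 - 16*c + 12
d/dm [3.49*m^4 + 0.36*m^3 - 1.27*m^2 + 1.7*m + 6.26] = 13.96*m^3 + 1.08*m^2 - 2.54*m + 1.7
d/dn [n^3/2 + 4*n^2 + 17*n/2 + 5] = 3*n^2/2 + 8*n + 17/2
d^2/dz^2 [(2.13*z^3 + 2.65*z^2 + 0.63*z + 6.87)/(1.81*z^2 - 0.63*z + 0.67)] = (-7.105427357601e-15*z^5 + 7.105427357601e-15*z^4 + 6.696168*z^3 + 110.364474*z^2 - 45.85023*z - 8.298076)/(5.929741*z^6 - 6.191829*z^5 + 8.740128*z^4 - 4.834053*z^3 + 3.235296*z^2 - 0.848421*z + 0.300763)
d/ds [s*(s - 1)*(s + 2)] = 3*s^2 + 2*s - 2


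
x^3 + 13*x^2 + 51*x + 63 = (x + 3)^2*(x + 7)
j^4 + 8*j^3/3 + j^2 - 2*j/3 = j*(j - 1/3)*(j + 1)*(j + 2)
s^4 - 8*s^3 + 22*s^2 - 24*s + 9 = (s - 3)^2*(s - 1)^2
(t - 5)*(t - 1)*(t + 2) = t^3 - 4*t^2 - 7*t + 10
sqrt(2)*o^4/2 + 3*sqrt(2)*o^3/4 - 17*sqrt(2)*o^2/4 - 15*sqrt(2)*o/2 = o*(o - 3)*(o + 5/2)*(sqrt(2)*o/2 + sqrt(2))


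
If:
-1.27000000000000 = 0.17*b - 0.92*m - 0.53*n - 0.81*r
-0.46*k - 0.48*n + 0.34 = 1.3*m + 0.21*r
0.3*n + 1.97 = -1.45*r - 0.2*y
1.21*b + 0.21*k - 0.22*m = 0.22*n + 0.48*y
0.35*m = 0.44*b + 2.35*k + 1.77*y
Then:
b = 0.404773549977722*y + 5.12453987932594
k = -0.718651735149343*y - 2.58332058687306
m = 0.740767955397836*y - 10.9028738064237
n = 36.621946218883 - 1.38231735952656*y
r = 0.148065660591701*y - 8.93557507976889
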